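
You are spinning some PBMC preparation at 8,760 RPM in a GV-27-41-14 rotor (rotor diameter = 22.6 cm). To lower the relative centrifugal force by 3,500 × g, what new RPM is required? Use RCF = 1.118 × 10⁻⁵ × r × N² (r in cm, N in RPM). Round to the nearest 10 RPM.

r = 22.6 / 2 = 11.3 cm
Current RCF = 1.118 × 10⁻⁵ × 11.3 × (8760)² = 1.118 × 10⁻⁵ × 11.3 × 76,737,600 ≈ 9,694.6 × g
Target RCF = 9,694.6 − 3,500 = 6,194.6 × g
N² = 6,194.6 / (12.6334 × 10⁻⁵) = 49,033,514
N ≈ √49,033,514 ≈ 7,002.4

7000 RPM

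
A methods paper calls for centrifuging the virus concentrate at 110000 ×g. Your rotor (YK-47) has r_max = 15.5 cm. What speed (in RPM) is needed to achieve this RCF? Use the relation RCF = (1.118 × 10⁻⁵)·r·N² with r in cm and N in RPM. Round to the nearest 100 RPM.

110,000 = 1.118 × 10⁻⁵ × 15.5 × N²
N² = 110,000 / (17.329 × 10⁻⁵) = 634,774,078
N ≈ √634,774,078 ≈ 25,194.7

≈ 25200 RPM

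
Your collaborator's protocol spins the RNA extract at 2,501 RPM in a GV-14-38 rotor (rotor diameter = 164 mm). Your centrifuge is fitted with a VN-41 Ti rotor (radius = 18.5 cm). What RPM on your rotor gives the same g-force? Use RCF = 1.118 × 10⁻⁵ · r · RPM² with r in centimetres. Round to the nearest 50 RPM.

≈ 1650 RPM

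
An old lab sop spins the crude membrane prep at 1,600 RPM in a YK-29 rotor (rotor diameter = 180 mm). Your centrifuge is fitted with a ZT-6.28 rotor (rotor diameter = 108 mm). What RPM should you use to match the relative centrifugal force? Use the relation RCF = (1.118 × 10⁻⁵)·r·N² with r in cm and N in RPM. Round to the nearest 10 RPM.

2070 RPM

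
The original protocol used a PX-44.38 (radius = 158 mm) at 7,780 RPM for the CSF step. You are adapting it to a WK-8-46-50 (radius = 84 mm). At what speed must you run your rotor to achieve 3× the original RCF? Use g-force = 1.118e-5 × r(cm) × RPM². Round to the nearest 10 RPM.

≈ 18480 RPM

Original rotor: r = 158 mm = 15.8 cm
RCF_original = 1.118 × 10⁻⁵ × 15.8 × (7780)² = 1.118 × 10⁻⁵ × 15.8 × 60,528,400 ≈ 10,692 × g
Target RCF = 3 × 10,692 ≈ 32,076 × g
Your rotor: r = 84 mm = 8.4 cm
32,076 = 1.118 × 10⁻⁵ × 8.4 × N²
N² = 32,076 / (9.3912 × 10⁻⁵) = 341,553,795
N ≈ √341,553,795 ≈ 18,481.2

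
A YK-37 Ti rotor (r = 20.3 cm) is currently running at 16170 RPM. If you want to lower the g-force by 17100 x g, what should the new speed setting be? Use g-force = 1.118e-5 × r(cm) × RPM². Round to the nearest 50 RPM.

Current RCF = 1.118 × 10⁻⁵ × 20.3 × (16170)² = 1.118 × 10⁻⁵ × 20.3 × 261,468,900 ≈ 59,341.4 × g
Target RCF = 59,341.4 − 17,100 = 42,241.4 × g
N² = 42,241.4 / (22.6954 × 10⁻⁵) = 186,123,179
N ≈ √186,123,179 ≈ 13,642.7

N₂ ≈ 13650 RPM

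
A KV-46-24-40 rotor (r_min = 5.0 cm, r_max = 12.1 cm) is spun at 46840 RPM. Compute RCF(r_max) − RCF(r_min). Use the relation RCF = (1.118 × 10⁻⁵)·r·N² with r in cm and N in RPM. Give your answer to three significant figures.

174000 × g

RCF_max = 1.118 × 10⁻⁵ × 12.1 × (46840)² = 1.118 × 10⁻⁵ × 12.1 × 2,193,985,600 ≈ 296,798 × g
RCF_min = 1.118 × 10⁻⁵ × 5 × (46840)² = 1.118 × 10⁻⁵ × 5 × 2,193,985,600 ≈ 122,643.8 × g
ΔRCF = 296,798 − 122,643.8 = 174,154.2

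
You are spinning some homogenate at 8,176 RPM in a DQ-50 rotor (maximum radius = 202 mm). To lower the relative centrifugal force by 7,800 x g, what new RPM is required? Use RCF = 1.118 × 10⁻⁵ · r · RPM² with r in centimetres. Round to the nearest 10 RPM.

5680 RPM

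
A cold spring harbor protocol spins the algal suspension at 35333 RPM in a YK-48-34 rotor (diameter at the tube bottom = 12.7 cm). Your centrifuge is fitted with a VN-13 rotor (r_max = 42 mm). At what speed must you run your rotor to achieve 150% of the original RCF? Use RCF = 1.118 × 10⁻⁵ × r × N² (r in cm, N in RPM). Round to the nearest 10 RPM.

≈ 53210 RPM

Original rotor: r = 12.7 / 2 = 6.35 cm
RCF_original = 1.118 × 10⁻⁵ × 6.35 × (35333)² = 1.118 × 10⁻⁵ × 6.35 × 1,248,420,889 ≈ 88,629.1 × g
Target RCF = 1.5 × 88,629.1 ≈ 132,943.7 × g
Your rotor: r = 42 mm = 4.2 cm
132,943.7 = 1.118 × 10⁻⁵ × 4.2 × N²
N² = 132,943.7 / (4.6956 × 10⁻⁵) = 2,831,239,884
N ≈ √2,831,239,884 ≈ 53,209.4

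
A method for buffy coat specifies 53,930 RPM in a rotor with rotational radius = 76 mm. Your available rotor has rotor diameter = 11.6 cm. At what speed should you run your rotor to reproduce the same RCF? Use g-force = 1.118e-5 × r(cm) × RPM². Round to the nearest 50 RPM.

≈ 61750 RPM

Original rotor: r = 76 mm = 7.6 cm
RCF = 1.118 × 10⁻⁵ × r × N²
RCF_original = 1.118 × 10⁻⁵ × 7.6 × (53930)² = 1.118 × 10⁻⁵ × 7.6 × 2,908,444,900 ≈ 247,124.7 × g
Your rotor: r = 11.6 / 2 = 5.8 cm
247,124.7 = 1.118 × 10⁻⁵ × 5.8 × N²
N² = 247,124.7 / (6.4844 × 10⁻⁵) = 3,811,065,018
N ≈ √3,811,065,018 ≈ 61,733.8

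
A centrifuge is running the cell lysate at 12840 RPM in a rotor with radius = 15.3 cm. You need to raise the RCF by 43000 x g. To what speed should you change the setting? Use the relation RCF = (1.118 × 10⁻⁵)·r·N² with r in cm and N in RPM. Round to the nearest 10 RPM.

≈ 20400 RPM

Current RCF = 1.118 × 10⁻⁵ × 15.3 × (12840)² = 1.118 × 10⁻⁵ × 15.3 × 164,865,600 ≈ 28,200.9 × g
Target RCF = 28,200.9 + 43,000 = 71,200.9 × g
N² = 71,200.9 / (17.1054 × 10⁻⁵) = 416,248,085
N ≈ √416,248,085 ≈ 20,402.2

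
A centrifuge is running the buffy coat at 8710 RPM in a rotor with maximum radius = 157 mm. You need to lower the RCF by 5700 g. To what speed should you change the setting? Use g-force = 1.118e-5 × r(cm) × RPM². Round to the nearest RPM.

r = 157 mm = 15.7 cm
Current RCF = 1.118 × 10⁻⁵ × 15.7 × (8710)² = 1.118 × 10⁻⁵ × 15.7 × 75,864,100 ≈ 13,316.1 × g
Target RCF = 13,316.1 − 5,700 = 7,616.1 × g
N² = 7,616.1 / (17.5526 × 10⁻⁵) = 43,390,153
N ≈ √43,390,153 ≈ 6,587.1

N₂ ≈ 6587 RPM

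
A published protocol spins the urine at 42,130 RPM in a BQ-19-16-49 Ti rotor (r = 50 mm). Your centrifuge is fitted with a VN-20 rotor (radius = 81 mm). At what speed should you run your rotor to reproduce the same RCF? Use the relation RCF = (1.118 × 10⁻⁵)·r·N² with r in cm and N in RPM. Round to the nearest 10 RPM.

Original rotor: r = 50 mm = 5.0 cm
RCF_original = 1.118 × 10⁻⁵ × 5 × (42130)² = 1.118 × 10⁻⁵ × 5 × 1,774,936,900 ≈ 99,219 × g
Your rotor: r = 81 mm = 8.1 cm
99,219 = 1.118 × 10⁻⁵ × 8.1 × N²
N² = 99,219 / (9.0558 × 10⁻⁵) = 1,095,640,363
N ≈ √1,095,640,363 ≈ 33,100.5

≈ 33100 RPM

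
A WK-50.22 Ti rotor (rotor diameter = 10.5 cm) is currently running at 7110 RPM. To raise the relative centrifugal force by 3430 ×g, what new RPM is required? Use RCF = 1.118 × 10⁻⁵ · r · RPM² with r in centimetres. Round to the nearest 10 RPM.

≈ 10440 RPM

r = 10.5 / 2 = 5.25 cm
Current RCF = 1.118 × 10⁻⁵ × 5.25 × (7110)² = 1.118 × 10⁻⁵ × 5.25 × 50,552,100 ≈ 2,967.2 × g
Target RCF = 2,967.2 + 3,430 = 6,397.2 × g
N² = 6,397.2 / (5.8695 × 10⁻⁵) = 108,990,544
N ≈ √108,990,544 ≈ 10,439.9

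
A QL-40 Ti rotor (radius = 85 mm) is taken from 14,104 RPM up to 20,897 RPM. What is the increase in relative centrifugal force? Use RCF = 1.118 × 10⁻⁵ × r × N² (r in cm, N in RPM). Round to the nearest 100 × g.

22600 ×g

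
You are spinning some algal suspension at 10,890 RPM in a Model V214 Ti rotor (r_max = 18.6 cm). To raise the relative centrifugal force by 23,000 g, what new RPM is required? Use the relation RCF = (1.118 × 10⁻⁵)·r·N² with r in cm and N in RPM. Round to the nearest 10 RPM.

N₂ ≈ 15140 RPM

Current RCF = 1.118 × 10⁻⁵ × 18.6 × (10890)² = 1.118 × 10⁻⁵ × 18.6 × 118,592,100 ≈ 24,661 × g
Target RCF = 24,661 + 23,000 = 47,661 × g
N² = 47,661 / (20.7948 × 10⁻⁵) = 229,196,722
N ≈ √229,196,722 ≈ 15,139.2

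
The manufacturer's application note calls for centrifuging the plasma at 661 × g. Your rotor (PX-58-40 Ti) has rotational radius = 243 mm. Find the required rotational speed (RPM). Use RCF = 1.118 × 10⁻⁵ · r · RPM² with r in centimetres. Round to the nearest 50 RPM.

1550 RPM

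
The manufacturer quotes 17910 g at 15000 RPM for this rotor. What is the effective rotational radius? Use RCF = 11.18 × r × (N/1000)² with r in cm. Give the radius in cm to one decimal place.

RCF = 11.18 × r × (N/1000)²
17910 = 11.18 × r × (15)²
r = 17910 / (11.18 × 225) = 17910 / 2515.5 ≈ 7.120 cm

≈ 7.1 cm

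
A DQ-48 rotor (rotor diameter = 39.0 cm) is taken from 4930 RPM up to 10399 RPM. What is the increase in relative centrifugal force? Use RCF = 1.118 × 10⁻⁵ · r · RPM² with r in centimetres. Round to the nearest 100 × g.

r = 39.0 / 2 = 19.5 cm
RCF₁ = 1.118 × 10⁻⁵ × 19.5 × (4930)² = 1.118 × 10⁻⁵ × 19.5 × 24,304,900 ≈ 5,298.7 × g
RCF₂ = 1.118 × 10⁻⁵ × 19.5 × (10399)² = 1.118 × 10⁻⁵ × 19.5 × 108,139,201 ≈ 23,575.4 × g
Increase = 23,575.4 − 5,298.7 = 18,276.7

18300 g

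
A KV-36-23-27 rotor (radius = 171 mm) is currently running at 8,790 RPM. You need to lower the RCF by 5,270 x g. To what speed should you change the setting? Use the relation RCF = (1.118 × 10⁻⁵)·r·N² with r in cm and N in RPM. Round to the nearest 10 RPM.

7050 RPM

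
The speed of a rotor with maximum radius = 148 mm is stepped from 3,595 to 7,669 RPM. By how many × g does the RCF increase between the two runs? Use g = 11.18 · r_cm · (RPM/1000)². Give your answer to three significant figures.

7590 × g

r = 148 mm = 14.8 cm
RCF₁ = 11.18 × 14.8 × (3.595)² = 11.18 × 14.8 × 12.924025 ≈ 2,138.5 × g
RCF₂ = 11.18 × 14.8 × (7.669)² = 11.18 × 14.8 × 58.813561 ≈ 9,731.5 × g
Increase = 9,731.5 − 2,138.5 = 7,593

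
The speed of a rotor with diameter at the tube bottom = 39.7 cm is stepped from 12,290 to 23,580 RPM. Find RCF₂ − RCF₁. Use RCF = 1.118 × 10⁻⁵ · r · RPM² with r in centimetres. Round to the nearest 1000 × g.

≈ 90000 ×g

r = 39.7 / 2 = 19.85 cm
RCF₁ = 1.118 × 10⁻⁵ × 19.85 × (12290)² = 1.118 × 10⁻⁵ × 19.85 × 151,044,100 ≈ 33,520.2 × g
RCF₂ = 1.118 × 10⁻⁵ × 19.85 × (23580)² = 1.118 × 10⁻⁵ × 19.85 × 556,016,400 ≈ 123,392.8 × g
Increase = 123,392.8 − 33,520.2 = 89,872.6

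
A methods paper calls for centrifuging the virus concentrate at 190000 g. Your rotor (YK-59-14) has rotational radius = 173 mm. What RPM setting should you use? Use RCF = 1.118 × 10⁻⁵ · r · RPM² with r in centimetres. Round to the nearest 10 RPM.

31340 RPM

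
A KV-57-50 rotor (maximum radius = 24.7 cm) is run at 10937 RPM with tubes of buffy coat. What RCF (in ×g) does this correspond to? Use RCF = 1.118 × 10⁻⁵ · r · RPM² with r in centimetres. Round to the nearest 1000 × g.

≈ 33000 ×g

RCF = 1.118 × 10⁻⁵ × 24.7 × (10937)² = 1.118 × 10⁻⁵ × 24.7 × 119,617,969 ≈ 33,032 × g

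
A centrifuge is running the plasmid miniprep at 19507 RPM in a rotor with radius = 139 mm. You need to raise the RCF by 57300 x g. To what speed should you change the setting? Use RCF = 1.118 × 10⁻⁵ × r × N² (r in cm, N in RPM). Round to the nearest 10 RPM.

27370 RPM

r = 139 mm = 13.9 cm
Current RCF = 1.118 × 10⁻⁵ × 13.9 × (19507)² = 1.118 × 10⁻⁵ × 13.9 × 380,523,049 ≈ 59,134 × g
Target RCF = 59,134 + 57,300 = 116,434 × g
N² = 116,434 / (15.5402 × 10⁻⁵) = 749,243,896
N ≈ √749,243,896 ≈ 27,372.3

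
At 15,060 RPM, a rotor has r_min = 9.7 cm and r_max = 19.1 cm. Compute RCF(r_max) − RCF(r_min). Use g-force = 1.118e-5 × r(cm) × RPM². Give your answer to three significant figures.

ΔRCF ≈ 23800 ×g

ΔRCF = 1.118 × 10⁻⁵ × (r_max − r_min) × N² = 1.118 × 10⁻⁵ × 9.4 × 226,803,600 ≈ 23,835.2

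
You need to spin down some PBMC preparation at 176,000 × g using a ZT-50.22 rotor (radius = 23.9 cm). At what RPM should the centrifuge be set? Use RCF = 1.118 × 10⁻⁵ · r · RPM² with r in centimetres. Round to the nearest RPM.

RCF = 1.118 × 10⁻⁵ × r × N²
176,000 = 1.118 × 10⁻⁵ × 23.9 × N²
N² = 176,000 / (26.7202 × 10⁻⁵) = 658,677,705
N ≈ √658,677,705 ≈ 25,664.7

N ≈ 25665 RPM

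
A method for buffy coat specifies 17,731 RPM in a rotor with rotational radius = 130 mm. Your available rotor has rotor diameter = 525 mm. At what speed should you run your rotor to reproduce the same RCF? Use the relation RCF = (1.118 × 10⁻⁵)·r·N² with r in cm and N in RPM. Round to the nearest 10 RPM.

Original rotor: r = 130 mm = 13.0 cm
RCF_original = 1.118 × 10⁻⁵ × 13 × (17731)² = 1.118 × 10⁻⁵ × 13 × 314,388,361 ≈ 45,693.2 × g
Your rotor: r = 525 mm / 2 = 262.5 mm = 26.25 cm
45,693.2 = 1.118 × 10⁻⁵ × 26.25 × N²
N² = 45,693.2 / (29.3475 × 10⁻⁵) = 155,697,078
N ≈ √155,697,078 ≈ 12,477.9

12480 RPM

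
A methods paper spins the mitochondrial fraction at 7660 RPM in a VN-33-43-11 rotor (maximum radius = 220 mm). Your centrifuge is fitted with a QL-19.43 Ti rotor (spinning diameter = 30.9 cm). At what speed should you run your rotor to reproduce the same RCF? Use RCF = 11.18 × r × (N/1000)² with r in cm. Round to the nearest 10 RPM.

≈ 9140 RPM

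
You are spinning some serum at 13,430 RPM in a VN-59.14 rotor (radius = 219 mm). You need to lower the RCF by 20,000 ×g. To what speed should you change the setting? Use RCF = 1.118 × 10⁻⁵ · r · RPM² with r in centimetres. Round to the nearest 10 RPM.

r = 219 mm = 21.9 cm
Current RCF = 1.118 × 10⁻⁵ × 21.9 × (13430)² = 1.118 × 10⁻⁵ × 21.9 × 180,364,900 ≈ 44,160.9 × g
Target RCF = 44,160.9 − 20,000 = 24,160.9 × g
N² = 24,160.9 / (24.4842 × 10⁻⁵) = 98,679,557
N ≈ √98,679,557 ≈ 9,933.8

N₂ ≈ 9930 RPM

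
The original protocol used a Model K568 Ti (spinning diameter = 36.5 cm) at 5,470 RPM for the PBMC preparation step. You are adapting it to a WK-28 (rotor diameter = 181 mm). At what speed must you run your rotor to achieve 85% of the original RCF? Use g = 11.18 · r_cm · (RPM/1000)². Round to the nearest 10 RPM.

≈ 7160 RPM

Original rotor: r = 36.5 / 2 = 18.25 cm
RCF_original = 11.18 × 18.25 × (5.47)² = 11.18 × 18.25 × 29.9209 ≈ 6,104.9 × g
Target RCF = 0.85 × 6,104.9 ≈ 5,189.2 × g
Your rotor: r = 181 mm / 2 = 90.5 mm = 9.05 cm
5,189.2 = 11.18 × 9.05 × (N/1000)²
(N/1000)² = 5,189.2 / 101.179 = 51.28732
N = 1000 × √51.28732 ≈ 7,161.5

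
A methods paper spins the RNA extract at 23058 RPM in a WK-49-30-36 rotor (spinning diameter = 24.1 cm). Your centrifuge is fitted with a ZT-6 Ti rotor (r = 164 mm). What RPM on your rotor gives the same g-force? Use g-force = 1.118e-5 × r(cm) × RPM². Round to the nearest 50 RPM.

Original rotor: r = 24.1 / 2 = 12.05 cm
RCF_original = 1.118 × 10⁻⁵ × 12.05 × (23058)² = 1.118 × 10⁻⁵ × 12.05 × 531,671,364 ≈ 71,626.2 × g
Your rotor: r = 164 mm = 16.4 cm
71,626.2 = 1.118 × 10⁻⁵ × 16.4 × N²
N² = 71,626.2 / (18.3352 × 10⁻⁵) = 390,648,589
N ≈ √390,648,589 ≈ 19,764.8

19750 RPM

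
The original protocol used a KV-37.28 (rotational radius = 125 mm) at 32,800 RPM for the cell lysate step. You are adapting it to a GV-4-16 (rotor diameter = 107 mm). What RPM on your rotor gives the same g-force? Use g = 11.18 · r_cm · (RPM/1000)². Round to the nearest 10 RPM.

50140 RPM

Original rotor: r = 125 mm = 12.5 cm
RCF_original = 11.18 × 12.5 × (32.8)² = 11.18 × 12.5 × 1,075.84 ≈ 150,348.6 × g
Your rotor: r = 107 mm / 2 = 53.5 mm = 5.35 cm
150,348.6 = 11.18 × 5.35 × (N/1000)²
(N/1000)² = 150,348.6 / 59.813 = 2513.644
N = 1000 × √2513.644 ≈ 50,136.3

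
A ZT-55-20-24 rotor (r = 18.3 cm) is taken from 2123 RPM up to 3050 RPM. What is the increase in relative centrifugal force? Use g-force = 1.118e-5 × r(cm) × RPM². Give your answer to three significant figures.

981 g

RCF₁ = 1.118 × 10⁻⁵ × 18.3 × (2123)² = 1.118 × 10⁻⁵ × 18.3 × 4,507,129 ≈ 922.1 × g
RCF₂ = 1.118 × 10⁻⁵ × 18.3 × (3050)² = 1.118 × 10⁻⁵ × 18.3 × 9,302,500 ≈ 1,903.2 × g
Increase = 1,903.2 − 922.1 = 981.1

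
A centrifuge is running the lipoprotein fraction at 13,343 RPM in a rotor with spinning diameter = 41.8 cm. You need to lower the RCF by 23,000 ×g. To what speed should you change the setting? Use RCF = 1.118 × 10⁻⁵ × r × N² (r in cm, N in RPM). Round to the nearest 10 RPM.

≈ 8920 RPM

r = 41.8 / 2 = 20.9 cm
Current RCF = 1.118 × 10⁻⁵ × 20.9 × (13343)² = 1.118 × 10⁻⁵ × 20.9 × 178,035,649 ≈ 41,600.2 × g
Target RCF = 41,600.2 − 23,000 = 18,600.2 × g
N² = 18,600.2 / (23.3662 × 10⁻⁵) = 79,603,016
N ≈ √79,603,016 ≈ 8,922.1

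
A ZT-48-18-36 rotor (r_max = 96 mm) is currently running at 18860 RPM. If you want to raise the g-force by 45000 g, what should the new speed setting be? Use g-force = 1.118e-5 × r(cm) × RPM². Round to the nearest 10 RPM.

r = 96 mm = 9.6 cm
Current RCF = 1.118 × 10⁻⁵ × 9.6 × (18860)² = 1.118 × 10⁻⁵ × 9.6 × 355,699,600 ≈ 38,176.5 × g
Target RCF = 38,176.5 + 45,000 = 83,176.5 × g
N² = 83,176.5 / (10.7328 × 10⁻⁵) = 774,974,843
N ≈ √774,974,843 ≈ 27,838.4

27840 RPM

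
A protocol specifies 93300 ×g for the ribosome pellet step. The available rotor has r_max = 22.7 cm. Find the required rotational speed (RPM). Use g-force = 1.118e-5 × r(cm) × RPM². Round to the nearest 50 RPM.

19150 RPM

93,300 = 1.118 × 10⁻⁵ × 22.7 × N²
N² = 93,300 / (25.3786 × 10⁻⁵) = 367,632,572
N ≈ √367,632,572 ≈ 19,173.7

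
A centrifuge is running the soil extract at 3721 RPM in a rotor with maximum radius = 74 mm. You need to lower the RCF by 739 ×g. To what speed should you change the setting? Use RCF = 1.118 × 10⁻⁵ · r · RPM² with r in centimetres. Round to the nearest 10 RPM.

r = 74 mm = 7.4 cm
Current RCF = 1.118 × 10⁻⁵ × 7.4 × (3721)² = 1.118 × 10⁻⁵ × 7.4 × 13,845,841 ≈ 1,145.5 × g
Target RCF = 1,145.5 − 739 = 406.5 × g
N² = 406.5 / (8.2732 × 10⁻⁵) = 4,913,455
N ≈ √4,913,455 ≈ 2,216.6

2220 RPM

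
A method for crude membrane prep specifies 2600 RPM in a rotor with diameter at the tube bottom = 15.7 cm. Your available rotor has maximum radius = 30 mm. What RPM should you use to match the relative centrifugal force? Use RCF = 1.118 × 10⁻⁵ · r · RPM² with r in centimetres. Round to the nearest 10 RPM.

Original rotor: r = 15.7 / 2 = 7.85 cm
RCF_original = 1.118 × 10⁻⁵ × 7.85 × (2600)² = 1.118 × 10⁻⁵ × 7.85 × 6,760,000 ≈ 593.3 × g
Your rotor: r = 30 mm = 3.0 cm
593.3 = 1.118 × 10⁻⁵ × 3 × N²
N² = 593.3 / (3.354 × 10⁻⁵) = 17,689,326
N ≈ √17,689,326 ≈ 4,205.9

4210 RPM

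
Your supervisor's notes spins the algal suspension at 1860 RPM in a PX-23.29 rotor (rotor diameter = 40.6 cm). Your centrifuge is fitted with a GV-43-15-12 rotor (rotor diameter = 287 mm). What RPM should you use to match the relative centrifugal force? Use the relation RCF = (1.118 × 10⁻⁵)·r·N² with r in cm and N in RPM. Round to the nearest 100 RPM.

Original rotor: r = 40.6 / 2 = 20.3 cm
RCF = 1.118 × 10⁻⁵ × r × N²
RCF_original = 1.118 × 10⁻⁵ × 20.3 × (1860)² = 1.118 × 10⁻⁵ × 20.3 × 3,459,600 ≈ 785.2 × g
Your rotor: r = 287 mm / 2 = 143.5 mm = 14.35 cm
785.2 = 1.118 × 10⁻⁵ × 14.35 × N²
N² = 785.2 / (16.0433 × 10⁻⁵) = 4,894,255
N ≈ √4,894,255 ≈ 2,212.3

≈ 2200 RPM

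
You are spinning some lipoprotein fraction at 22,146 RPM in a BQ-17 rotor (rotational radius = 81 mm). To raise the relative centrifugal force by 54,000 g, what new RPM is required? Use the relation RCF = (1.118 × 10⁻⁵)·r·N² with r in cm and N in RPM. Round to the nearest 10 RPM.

N₂ ≈ 32970 RPM

r = 81 mm = 8.1 cm
Current RCF = 1.118 × 10⁻⁵ × 8.1 × (22146)² = 1.118 × 10⁻⁵ × 8.1 × 490,445,316 ≈ 44,413.7 × g
Target RCF = 44,413.7 + 54,000 = 98,413.7 × g
N² = 98,413.7 / (9.0558 × 10⁻⁵) = 1,086,747,720
N ≈ √1,086,747,720 ≈ 32,965.9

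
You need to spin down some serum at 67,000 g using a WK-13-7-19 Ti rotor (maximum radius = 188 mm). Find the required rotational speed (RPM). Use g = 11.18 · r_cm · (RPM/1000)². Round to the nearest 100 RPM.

≈ 17900 RPM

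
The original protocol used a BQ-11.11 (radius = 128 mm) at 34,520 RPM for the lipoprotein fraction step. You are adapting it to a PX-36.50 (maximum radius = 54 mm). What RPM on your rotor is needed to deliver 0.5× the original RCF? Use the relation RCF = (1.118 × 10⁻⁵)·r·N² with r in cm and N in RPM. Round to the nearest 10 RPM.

Original rotor: r = 128 mm = 12.8 cm
RCF = 1.118 × 10⁻⁵ × r × N²
RCF_original = 1.118 × 10⁻⁵ × 12.8 × (34520)² = 1.118 × 10⁻⁵ × 12.8 × 1,191,630,400 ≈ 170,527.1 × g
Target RCF = 0.5 × 170,527.1 ≈ 85,263.6 × g
Your rotor: r = 54 mm = 5.4 cm
85,263.6 = 1.118 × 10⁻⁵ × 5.4 × N²
N² = 85,263.6 / (6.0372 × 10⁻⁵) = 1,412,303,717
N ≈ √1,412,303,717 ≈ 37,580.6

37580 RPM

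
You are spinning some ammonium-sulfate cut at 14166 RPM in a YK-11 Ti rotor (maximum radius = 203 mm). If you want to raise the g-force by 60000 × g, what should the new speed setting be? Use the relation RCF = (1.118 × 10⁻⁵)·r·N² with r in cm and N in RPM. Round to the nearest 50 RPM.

r = 203 mm = 20.3 cm
Current RCF = 1.118 × 10⁻⁵ × 20.3 × (14166)² = 1.118 × 10⁻⁵ × 20.3 × 200,675,556 ≈ 45,544.1 × g
Target RCF = 45,544.1 + 60,000 = 105,544.1 × g
N² = 105,544.1 / (22.6954 × 10⁻⁵) = 465,046,221
N ≈ √465,046,221 ≈ 21,564.9

N₂ ≈ 21550 RPM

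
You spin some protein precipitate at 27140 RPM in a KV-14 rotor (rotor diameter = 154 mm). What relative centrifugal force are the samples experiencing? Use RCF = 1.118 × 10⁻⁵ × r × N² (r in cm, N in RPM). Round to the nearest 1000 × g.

≈ 63000 g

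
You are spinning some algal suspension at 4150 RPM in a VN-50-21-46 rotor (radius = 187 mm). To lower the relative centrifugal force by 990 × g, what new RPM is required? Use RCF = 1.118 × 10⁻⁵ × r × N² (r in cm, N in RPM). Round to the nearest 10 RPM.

r = 187 mm = 18.7 cm
Current RCF = 1.118 × 10⁻⁵ × 18.7 × (4150)² = 1.118 × 10⁻⁵ × 18.7 × 17,222,500 ≈ 3,600.6 × g
Target RCF = 3,600.6 − 990 = 2,610.6 × g
N² = 2,610.6 / (20.9066 × 10⁻⁵) = 12,486,966
N ≈ √12,486,966 ≈ 3,533.7

≈ 3530 RPM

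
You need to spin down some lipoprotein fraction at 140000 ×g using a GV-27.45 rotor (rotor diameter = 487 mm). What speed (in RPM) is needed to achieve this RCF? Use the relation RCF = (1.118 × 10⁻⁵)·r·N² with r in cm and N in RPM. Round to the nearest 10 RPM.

r = 487 mm / 2 = 243.5 mm = 24.35 cm
140,000 = 1.118 × 10⁻⁵ × 24.35 × N²
N² = 140,000 / (27.2233 × 10⁻⁵) = 514,265,354
N ≈ √514,265,354 ≈ 22,677.4

≈ 22680 RPM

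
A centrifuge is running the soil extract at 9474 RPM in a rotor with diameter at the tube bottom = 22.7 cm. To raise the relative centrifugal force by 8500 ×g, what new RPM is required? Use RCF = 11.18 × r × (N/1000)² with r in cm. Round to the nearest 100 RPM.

12500 RPM

r = 22.7 / 2 = 11.35 cm
Current RCF = 11.18 × 11.35 × (9.474)² = 11.18 × 11.35 × 89.756676 ≈ 11,389.5 × g
Target RCF = 11,389.5 + 8,500 = 19,889.5 × g
(N/1000)² = 19,889.5 / 126.893 = 156.7423
N = 1000 × √156.7423 ≈ 12,519.7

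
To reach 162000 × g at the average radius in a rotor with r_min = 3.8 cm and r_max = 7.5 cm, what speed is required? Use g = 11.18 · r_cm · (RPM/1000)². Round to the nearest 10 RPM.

r_avg = (3.8 + 7.5) / 2 = 5.65 cm
162,000 = 11.18 × 5.65 × (N/1000)²
(N/1000)² = 162,000 / 63.167 = 2564.63
N = 1000 × √2564.63 ≈ 50,642.2

50640 RPM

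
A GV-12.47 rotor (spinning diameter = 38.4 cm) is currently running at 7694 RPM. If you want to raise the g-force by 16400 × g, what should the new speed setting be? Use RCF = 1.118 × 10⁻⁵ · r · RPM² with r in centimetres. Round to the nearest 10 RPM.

≈ 11640 RPM

r = 38.4 / 2 = 19.2 cm
Current RCF = 1.118 × 10⁻⁵ × 19.2 × (7694)² = 1.118 × 10⁻⁵ × 19.2 × 59,197,636 ≈ 12,707.1 × g
Target RCF = 12,707.1 + 16,400 = 29,107.1 × g
N² = 29,107.1 / (21.4656 × 10⁻⁵) = 135,598,819
N ≈ √135,598,819 ≈ 11,644.7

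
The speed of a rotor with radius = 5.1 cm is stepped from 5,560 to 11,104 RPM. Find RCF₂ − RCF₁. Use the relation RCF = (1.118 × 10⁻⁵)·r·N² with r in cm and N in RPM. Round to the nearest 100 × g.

5300 × g

RCF₁ = 1.118 × 10⁻⁵ × 5.1 × (5560)² = 1.118 × 10⁻⁵ × 5.1 × 30,913,600 ≈ 1,762.6 × g
RCF₂ = 1.118 × 10⁻⁵ × 5.1 × (11104)² = 1.118 × 10⁻⁵ × 5.1 × 123,298,816 ≈ 7,030.3 × g
Increase = 7,030.3 − 1,762.6 = 5,267.7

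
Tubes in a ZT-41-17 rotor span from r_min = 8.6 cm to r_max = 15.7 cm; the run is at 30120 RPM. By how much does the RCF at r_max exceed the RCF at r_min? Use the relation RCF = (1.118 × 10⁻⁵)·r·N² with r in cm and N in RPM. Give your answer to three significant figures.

ΔRCF = 1.118 × 10⁻⁵ × (r_max − r_min) × N² = 1.118 × 10⁻⁵ × 7.1 × 907,214,400 ≈ 72,012.9

ΔRCF ≈ 72000 g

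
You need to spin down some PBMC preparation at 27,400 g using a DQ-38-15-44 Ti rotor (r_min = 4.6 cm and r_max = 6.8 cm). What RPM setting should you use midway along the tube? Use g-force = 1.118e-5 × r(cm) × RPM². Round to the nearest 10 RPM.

r_avg = (4.6 + 6.8) / 2 = 5.7 cm
RCF = 1.118 × 10⁻⁵ × r × N²
27,400 = 1.118 × 10⁻⁵ × 5.7 × N²
N² = 27,400 / (6.3726 × 10⁻⁵) = 429,965,791
N ≈ √429,965,791 ≈ 20,735.6

N ≈ 20740 RPM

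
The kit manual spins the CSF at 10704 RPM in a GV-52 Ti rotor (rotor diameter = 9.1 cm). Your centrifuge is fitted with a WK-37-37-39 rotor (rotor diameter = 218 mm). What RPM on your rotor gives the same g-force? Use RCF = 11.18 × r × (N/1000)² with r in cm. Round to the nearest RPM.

6916 RPM

Original rotor: r = 9.1 / 2 = 4.55 cm
RCF = 11.18 × r × (N/1000)²
RCF_original = 11.18 × 4.55 × (10.704)² = 11.18 × 4.55 × 114.575616 ≈ 5,828.3 × g
Your rotor: r = 218 mm / 2 = 109 mm = 10.9 cm
5,828.3 = 11.18 × 10.9 × (N/1000)²
(N/1000)² = 5,828.3 / 121.862 = 47.82705
N = 1000 × √47.82705 ≈ 6,915.7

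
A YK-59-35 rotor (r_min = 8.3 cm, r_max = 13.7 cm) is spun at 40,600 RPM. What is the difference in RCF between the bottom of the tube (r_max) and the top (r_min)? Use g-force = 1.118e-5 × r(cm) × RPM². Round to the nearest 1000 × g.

ΔRCF ≈ 100000 × g

RCF_max = 1.118 × 10⁻⁵ × 13.7 × (40600)² = 1.118 × 10⁻⁵ × 13.7 × 1,648,360,000 ≈ 252,472.7 × g
RCF_min = 1.118 × 10⁻⁵ × 8.3 × (40600)² = 1.118 × 10⁻⁵ × 8.3 × 1,648,360,000 ≈ 152,957.9 × g
ΔRCF = 252,472.7 − 152,957.9 = 99,514.8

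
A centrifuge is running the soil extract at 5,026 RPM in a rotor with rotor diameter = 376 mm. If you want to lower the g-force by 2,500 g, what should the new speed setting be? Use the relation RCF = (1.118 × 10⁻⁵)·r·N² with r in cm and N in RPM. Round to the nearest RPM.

r = 376 mm / 2 = 188 mm = 18.8 cm
Current RCF = 1.118 × 10⁻⁵ × 18.8 × (5026)² = 1.118 × 10⁻⁵ × 18.8 × 25,260,676 ≈ 5,309.4 × g
Target RCF = 5,309.4 − 2,500 = 2,809.4 × g
N² = 2,809.4 / (21.0184 × 10⁻⁵) = 13,366,384
N ≈ √13,366,384 ≈ 3,656.0

≈ 3656 RPM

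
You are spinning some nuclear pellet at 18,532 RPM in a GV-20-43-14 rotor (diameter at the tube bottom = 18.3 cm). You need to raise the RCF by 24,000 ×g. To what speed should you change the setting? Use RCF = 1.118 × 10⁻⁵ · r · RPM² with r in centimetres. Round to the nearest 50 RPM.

r = 18.3 / 2 = 9.15 cm
Current RCF = 1.118 × 10⁻⁵ × 9.15 × (18532)² = 1.118 × 10⁻⁵ × 9.15 × 343,435,024 ≈ 35,132.4 × g
Target RCF = 35,132.4 + 24,000 = 59,132.4 × g
N² = 59,132.4 / (10.2297 × 10⁻⁵) = 578,046,277
N ≈ √578,046,277 ≈ 24,042.6

N₂ ≈ 24050 RPM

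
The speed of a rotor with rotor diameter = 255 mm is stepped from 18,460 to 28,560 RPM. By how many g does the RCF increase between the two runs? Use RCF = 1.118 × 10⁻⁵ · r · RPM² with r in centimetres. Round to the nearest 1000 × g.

r = 255 mm / 2 = 127.5 mm = 12.75 cm
RCF₁ = 1.118 × 10⁻⁵ × 12.75 × (18460)² = 1.118 × 10⁻⁵ × 12.75 × 340,771,600 ≈ 48,575.3 × g
RCF₂ = 1.118 × 10⁻⁵ × 12.75 × (28560)² = 1.118 × 10⁻⁵ × 12.75 × 815,673,600 ≈ 116,270.2 × g
Increase = 116,270.2 − 48,575.3 = 67,694.9

68000 g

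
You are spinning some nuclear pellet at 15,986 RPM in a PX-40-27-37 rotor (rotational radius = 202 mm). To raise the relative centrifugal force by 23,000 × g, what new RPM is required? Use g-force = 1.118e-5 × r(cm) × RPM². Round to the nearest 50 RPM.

18900 RPM

r = 202 mm = 20.2 cm
Current RCF = 1.118 × 10⁻⁵ × 20.2 × (15986)² = 1.118 × 10⁻⁵ × 20.2 × 255,552,196 ≈ 57,712.9 × g
Target RCF = 57,712.9 + 23,000 = 80,712.9 × g
N² = 80,712.9 / (22.5836 × 10⁻⁵) = 357,396,075
N ≈ √357,396,075 ≈ 18,904.9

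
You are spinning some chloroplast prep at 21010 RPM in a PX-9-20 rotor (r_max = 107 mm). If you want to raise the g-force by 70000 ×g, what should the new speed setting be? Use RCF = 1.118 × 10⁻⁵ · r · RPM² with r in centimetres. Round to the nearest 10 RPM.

r = 107 mm = 10.7 cm
Current RCF = 1.118 × 10⁻⁵ × 10.7 × (21010)² = 1.118 × 10⁻⁵ × 10.7 × 441,420,100 ≈ 52,805.3 × g
Target RCF = 52,805.3 + 70,000 = 122,805.3 × g
N² = 122,805.3 / (11.9626 × 10⁻⁵) = 1,026,576,998
N ≈ √1,026,576,998 ≈ 32,040.2

32040 RPM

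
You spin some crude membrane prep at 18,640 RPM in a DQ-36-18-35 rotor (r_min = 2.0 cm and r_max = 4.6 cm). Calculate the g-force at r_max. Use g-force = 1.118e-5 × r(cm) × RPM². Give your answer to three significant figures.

Use r_max = 4.6 cm.
RCF = 1.118 × 10⁻⁵ × 4.6 × (18640)² = 1.118 × 10⁻⁵ × 4.6 × 347,449,600 ≈ 17,868.6 × g

RCF ≈ 17900 x g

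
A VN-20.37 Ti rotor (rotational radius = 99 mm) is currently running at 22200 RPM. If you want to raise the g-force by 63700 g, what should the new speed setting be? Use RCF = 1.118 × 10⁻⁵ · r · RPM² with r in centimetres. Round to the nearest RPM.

≈ 32686 RPM

r = 99 mm = 9.9 cm
Current RCF = 1.118 × 10⁻⁵ × 9.9 × (22200)² = 1.118 × 10⁻⁵ × 9.9 × 492,840,000 ≈ 54,548.5 × g
Target RCF = 54,548.5 + 63,700 = 118,248.5 × g
N² = 118,248.5 / (11.0682 × 10⁻⁵) = 1,068,362,516
N ≈ √1,068,362,516 ≈ 32,685.8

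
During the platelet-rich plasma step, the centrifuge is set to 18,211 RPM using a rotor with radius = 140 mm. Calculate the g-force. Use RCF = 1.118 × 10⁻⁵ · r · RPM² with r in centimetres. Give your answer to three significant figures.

r = 140 mm = 14.0 cm
RCF = 1.118 × 10⁻⁵ × r × N²
RCF = 1.118 × 10⁻⁵ × 14 × (18211)² = 1.118 × 10⁻⁵ × 14 × 331,640,521 ≈ 51,908.4 × g

51900 × g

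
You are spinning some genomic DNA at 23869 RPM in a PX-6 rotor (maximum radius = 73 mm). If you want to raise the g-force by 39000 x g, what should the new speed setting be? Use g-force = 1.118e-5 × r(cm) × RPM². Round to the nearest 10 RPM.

32370 RPM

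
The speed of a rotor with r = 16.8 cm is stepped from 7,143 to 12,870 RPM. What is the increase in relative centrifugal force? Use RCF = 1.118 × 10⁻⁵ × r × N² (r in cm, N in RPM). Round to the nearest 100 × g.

RCF₁ = 1.118 × 10⁻⁵ × 16.8 × (7143)² = 1.118 × 10⁻⁵ × 16.8 × 51,022,449 ≈ 9,583.2 × g
RCF₂ = 1.118 × 10⁻⁵ × 16.8 × (12870)² = 1.118 × 10⁻⁵ × 16.8 × 165,636,900 ≈ 31,110.6 × g
Increase = 31,110.6 − 9,583.2 = 21,527.4

21500 × g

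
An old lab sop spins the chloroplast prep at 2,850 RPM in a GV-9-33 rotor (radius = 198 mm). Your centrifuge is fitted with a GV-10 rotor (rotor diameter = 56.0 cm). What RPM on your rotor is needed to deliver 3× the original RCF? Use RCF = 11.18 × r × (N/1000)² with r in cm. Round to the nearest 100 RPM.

≈ 4200 RPM

Original rotor: r = 198 mm = 19.8 cm
RCF_original = 11.18 × 19.8 × (2.85)² = 11.18 × 19.8 × 8.1225 ≈ 1,798 × g
Target RCF = 3 × 1,798 ≈ 5,394 × g
Your rotor: r = 56.0 / 2 = 28 cm
5,394 = 11.18 × 28 × (N/1000)²
(N/1000)² = 5,394 / 313.04 = 17.23102
N = 1000 × √17.23102 ≈ 4,151.0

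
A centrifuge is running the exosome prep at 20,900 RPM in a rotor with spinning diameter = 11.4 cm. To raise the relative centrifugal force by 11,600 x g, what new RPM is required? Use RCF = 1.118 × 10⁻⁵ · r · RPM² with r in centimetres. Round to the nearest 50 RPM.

r = 11.4 / 2 = 5.7 cm
Current RCF = 1.118 × 10⁻⁵ × 5.7 × (20900)² = 1.118 × 10⁻⁵ × 5.7 × 436,810,000 ≈ 27,836.2 × g
Target RCF = 27,836.2 + 11,600 = 39,436.2 × g
N² = 39,436.2 / (6.3726 × 10⁻⁵) = 618,840,034
N ≈ √618,840,034 ≈ 24,876.5

N₂ ≈ 24900 RPM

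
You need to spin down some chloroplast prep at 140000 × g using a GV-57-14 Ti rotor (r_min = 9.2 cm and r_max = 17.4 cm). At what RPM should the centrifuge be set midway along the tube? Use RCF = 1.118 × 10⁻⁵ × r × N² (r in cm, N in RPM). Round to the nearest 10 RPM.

30680 RPM

r_avg = (9.2 + 17.4) / 2 = 13.3 cm
140,000 = 1.118 × 10⁻⁵ × 13.3 × N²
N² = 140,000 / (14.8694 × 10⁻⁵) = 941,530,929
N ≈ √941,530,929 ≈ 30,684.4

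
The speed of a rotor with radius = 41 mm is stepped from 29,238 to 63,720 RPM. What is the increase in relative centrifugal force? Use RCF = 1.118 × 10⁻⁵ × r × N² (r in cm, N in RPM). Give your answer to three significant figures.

147000 g

r = 41 mm = 4.1 cm
RCF₁ = 1.118 × 10⁻⁵ × 4.1 × (29238)² = 1.118 × 10⁻⁵ × 4.1 × 854,860,644 ≈ 39,185.1 × g
RCF₂ = 1.118 × 10⁻⁵ × 4.1 × (63720)² = 1.118 × 10⁻⁵ × 4.1 × 4,060,238,400 ≈ 186,113.2 × g
Increase = 186,113.2 − 39,185.1 = 146,928.1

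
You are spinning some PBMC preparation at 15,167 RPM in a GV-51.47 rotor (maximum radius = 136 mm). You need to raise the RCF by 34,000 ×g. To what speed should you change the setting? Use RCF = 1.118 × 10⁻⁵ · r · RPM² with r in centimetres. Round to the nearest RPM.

N₂ ≈ 21299 RPM

r = 136 mm = 13.6 cm
Current RCF = 1.118 × 10⁻⁵ × 13.6 × (15167)² = 1.118 × 10⁻⁵ × 13.6 × 230,037,889 ≈ 34,976.8 × g
Target RCF = 34,976.8 + 34,000 = 68,976.8 × g
N² = 68,976.8 / (15.2048 × 10⁻⁵) = 453,651,478
N ≈ √453,651,478 ≈ 21,299.1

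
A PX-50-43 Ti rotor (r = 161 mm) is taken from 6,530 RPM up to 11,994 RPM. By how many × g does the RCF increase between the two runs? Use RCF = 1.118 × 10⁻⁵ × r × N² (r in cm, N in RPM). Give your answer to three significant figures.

≈ 18200 × g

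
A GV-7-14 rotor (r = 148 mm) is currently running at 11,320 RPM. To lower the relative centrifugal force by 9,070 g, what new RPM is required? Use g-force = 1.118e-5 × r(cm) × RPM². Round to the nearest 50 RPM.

N₂ ≈ 8550 RPM

r = 148 mm = 14.8 cm
Current RCF = 1.118 × 10⁻⁵ × 14.8 × (11320)² = 1.118 × 10⁻⁵ × 14.8 × 128,142,400 ≈ 21,203 × g
Target RCF = 21,203 − 9,070 = 12,133 × g
N² = 12,133 / (16.5464 × 10⁻⁵) = 73,327,129
N ≈ √73,327,129 ≈ 8,563.1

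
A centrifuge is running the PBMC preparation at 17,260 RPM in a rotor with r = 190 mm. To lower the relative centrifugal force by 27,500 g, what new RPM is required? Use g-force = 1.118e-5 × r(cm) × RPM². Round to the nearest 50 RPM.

13000 RPM

r = 190 mm = 19.0 cm
Current RCF = 1.118 × 10⁻⁵ × 19 × (17260)² = 1.118 × 10⁻⁵ × 19 × 297,907,600 ≈ 63,281.5 × g
Target RCF = 63,281.5 − 27,500 = 35,781.5 × g
N² = 35,781.5 / (21.242 × 10⁻⁵) = 168,446,945
N ≈ √168,446,945 ≈ 12,978.7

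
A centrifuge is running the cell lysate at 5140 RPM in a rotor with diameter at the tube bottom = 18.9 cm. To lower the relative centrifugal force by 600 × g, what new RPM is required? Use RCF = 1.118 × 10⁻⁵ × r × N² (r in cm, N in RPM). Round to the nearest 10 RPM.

r = 18.9 / 2 = 9.45 cm
Current RCF = 1.118 × 10⁻⁵ × 9.45 × (5140)² = 1.118 × 10⁻⁵ × 9.45 × 26,419,600 ≈ 2,791.3 × g
Target RCF = 2,791.3 − 600 = 2,191.3 × g
N² = 2,191.3 / (10.5651 × 10⁻⁵) = 20,740,930
N ≈ √20,740,930 ≈ 4,554.2

≈ 4550 RPM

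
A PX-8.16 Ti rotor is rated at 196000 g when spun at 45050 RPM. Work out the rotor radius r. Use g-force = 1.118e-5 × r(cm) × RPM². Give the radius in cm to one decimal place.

8.6 cm

RCF = 1.118 × 10⁻⁵ × r × N²
196000 = 1.118 × 10⁻⁵ × r × (45050)²
r = 196000 / (1.118 × 10⁻⁵ × 2,029,502,500) = 196000 / 22689.84 ≈ 8.638 cm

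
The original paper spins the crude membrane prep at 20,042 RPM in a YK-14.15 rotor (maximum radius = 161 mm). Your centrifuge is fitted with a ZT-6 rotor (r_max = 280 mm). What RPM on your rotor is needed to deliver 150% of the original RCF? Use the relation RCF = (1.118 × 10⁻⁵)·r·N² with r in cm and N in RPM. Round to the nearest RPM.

Original rotor: r = 161 mm = 16.1 cm
RCF_original = 1.118 × 10⁻⁵ × 16.1 × (20042)² = 1.118 × 10⁻⁵ × 16.1 × 401,681,764 ≈ 72,301.9 × g
Target RCF = 1.5 × 72,301.9 ≈ 108,452.8 × g
Your rotor: r = 280 mm = 28.0 cm
108,452.8 = 1.118 × 10⁻⁵ × 28 × N²
N² = 108,452.8 / (31.304 × 10⁻⁵) = 346,450,294
N ≈ √346,450,294 ≈ 18,613.2

≈ 18613 RPM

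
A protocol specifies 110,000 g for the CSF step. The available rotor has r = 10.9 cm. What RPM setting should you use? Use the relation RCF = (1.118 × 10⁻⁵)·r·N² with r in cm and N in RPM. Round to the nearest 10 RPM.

110,000 = 1.118 × 10⁻⁵ × 10.9 × N²
N² = 110,000 / (12.1862 × 10⁻⁵) = 902,660,386
N ≈ √902,660,386 ≈ 30,044.3

N ≈ 30040 RPM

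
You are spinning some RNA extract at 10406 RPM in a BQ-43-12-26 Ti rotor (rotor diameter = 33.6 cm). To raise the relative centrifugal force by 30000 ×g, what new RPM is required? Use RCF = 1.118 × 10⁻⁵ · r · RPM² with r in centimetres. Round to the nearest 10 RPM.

r = 33.6 / 2 = 16.8 cm
Current RCF = 1.118 × 10⁻⁵ × 16.8 × (10406)² = 1.118 × 10⁻⁵ × 16.8 × 108,284,836 ≈ 20,338.5 × g
Target RCF = 20,338.5 + 30,000 = 50,338.5 × g
N² = 50,338.5 / (18.7824 × 10⁻⁵) = 268,008,881
N ≈ √268,008,881 ≈ 16,371.0

≈ 16370 RPM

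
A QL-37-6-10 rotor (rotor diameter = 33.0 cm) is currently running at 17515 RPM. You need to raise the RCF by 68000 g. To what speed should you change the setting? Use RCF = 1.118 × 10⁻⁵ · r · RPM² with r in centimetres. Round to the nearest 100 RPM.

r = 33.0 / 2 = 16.5 cm
Current RCF = 1.118 × 10⁻⁵ × 16.5 × (17515)² = 1.118 × 10⁻⁵ × 16.5 × 306,775,225 ≈ 56,590.8 × g
Target RCF = 56,590.8 + 68,000 = 124,590.8 × g
N² = 124,590.8 / (18.447 × 10⁻⁵) = 675,398,710
N ≈ √675,398,710 ≈ 25,988.4

26000 RPM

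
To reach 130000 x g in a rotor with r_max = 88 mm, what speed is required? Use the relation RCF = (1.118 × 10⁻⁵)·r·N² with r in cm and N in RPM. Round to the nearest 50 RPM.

≈ 36350 RPM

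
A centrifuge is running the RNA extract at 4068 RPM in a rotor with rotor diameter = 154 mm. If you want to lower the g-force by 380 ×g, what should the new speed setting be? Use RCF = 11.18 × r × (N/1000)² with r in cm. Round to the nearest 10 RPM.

r = 154 mm / 2 = 77 mm = 7.7 cm
Current RCF = 11.18 × 7.7 × (4.068)² = 11.18 × 7.7 × 16.548624 ≈ 1,424.6 × g
Target RCF = 1,424.6 − 380 = 1,044.6 × g
(N/1000)² = 1,044.6 / 86.086 = 12.13438
N = 1000 × √12.13438 ≈ 3,483.4

N₂ ≈ 3480 RPM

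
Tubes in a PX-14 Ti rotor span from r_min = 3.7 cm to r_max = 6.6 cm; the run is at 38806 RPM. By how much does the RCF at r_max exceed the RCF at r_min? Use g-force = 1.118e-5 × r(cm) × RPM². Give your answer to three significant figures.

≈ 48800 g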